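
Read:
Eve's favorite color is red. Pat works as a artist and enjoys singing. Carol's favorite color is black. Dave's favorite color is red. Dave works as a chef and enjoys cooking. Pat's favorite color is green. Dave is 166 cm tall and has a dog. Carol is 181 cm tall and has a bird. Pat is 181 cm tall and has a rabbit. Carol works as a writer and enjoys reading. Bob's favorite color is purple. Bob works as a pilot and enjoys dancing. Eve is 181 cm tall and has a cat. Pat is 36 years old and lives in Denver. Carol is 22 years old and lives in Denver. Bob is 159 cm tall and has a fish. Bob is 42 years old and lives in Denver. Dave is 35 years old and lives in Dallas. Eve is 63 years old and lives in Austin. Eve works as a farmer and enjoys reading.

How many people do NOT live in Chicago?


Not in Chicago: 5

5


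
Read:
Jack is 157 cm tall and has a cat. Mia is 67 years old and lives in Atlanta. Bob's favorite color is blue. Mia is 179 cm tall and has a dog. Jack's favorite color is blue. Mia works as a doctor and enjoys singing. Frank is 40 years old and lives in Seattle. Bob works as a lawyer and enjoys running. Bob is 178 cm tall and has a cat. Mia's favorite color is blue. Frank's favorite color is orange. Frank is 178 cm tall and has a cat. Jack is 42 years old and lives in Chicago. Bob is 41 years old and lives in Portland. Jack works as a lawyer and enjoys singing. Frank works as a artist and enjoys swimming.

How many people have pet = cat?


Count: 3

3


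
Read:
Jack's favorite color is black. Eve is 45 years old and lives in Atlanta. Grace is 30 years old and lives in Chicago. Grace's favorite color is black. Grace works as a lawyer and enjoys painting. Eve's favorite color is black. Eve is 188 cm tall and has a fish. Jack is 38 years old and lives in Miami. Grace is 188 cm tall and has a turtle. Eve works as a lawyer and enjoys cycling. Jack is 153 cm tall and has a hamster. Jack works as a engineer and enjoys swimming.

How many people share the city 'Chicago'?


Count: 1

1


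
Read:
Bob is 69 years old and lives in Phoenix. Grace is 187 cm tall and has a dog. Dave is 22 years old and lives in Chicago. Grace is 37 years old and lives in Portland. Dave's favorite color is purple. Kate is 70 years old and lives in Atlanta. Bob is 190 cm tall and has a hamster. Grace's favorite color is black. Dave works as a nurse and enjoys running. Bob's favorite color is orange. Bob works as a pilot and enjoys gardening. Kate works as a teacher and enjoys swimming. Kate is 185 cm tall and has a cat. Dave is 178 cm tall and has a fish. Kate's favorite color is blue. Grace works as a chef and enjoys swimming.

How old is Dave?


Dave is 22 years old

22


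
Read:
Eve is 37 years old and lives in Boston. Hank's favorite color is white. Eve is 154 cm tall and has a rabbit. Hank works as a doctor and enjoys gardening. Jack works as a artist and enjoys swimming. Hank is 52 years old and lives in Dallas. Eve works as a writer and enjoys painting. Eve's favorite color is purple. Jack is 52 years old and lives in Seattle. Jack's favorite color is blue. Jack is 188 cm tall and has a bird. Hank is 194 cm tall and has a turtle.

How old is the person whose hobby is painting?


Person with hobby=painting is Eve, age 37

37


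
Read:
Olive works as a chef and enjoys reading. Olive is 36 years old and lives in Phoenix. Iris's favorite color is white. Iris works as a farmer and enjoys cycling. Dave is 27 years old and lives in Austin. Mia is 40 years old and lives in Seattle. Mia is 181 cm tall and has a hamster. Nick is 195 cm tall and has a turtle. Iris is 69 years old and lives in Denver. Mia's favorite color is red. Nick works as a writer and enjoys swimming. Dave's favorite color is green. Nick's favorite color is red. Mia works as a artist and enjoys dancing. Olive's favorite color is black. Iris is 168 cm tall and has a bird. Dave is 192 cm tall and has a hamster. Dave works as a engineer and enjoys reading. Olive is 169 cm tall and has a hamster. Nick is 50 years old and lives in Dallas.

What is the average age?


Sum=222, n=5, avg=44.4

44.4


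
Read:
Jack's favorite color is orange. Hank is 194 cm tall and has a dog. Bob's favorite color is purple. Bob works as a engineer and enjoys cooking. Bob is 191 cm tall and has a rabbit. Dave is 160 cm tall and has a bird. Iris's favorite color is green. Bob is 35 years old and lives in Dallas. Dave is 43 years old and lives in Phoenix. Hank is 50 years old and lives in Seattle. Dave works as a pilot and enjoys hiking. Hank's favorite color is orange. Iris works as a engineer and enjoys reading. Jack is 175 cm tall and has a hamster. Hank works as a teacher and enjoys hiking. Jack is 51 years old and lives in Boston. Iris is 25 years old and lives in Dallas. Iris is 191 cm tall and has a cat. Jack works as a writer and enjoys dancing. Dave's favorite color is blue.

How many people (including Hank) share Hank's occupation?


Hank is a teacher. Count = 1

1


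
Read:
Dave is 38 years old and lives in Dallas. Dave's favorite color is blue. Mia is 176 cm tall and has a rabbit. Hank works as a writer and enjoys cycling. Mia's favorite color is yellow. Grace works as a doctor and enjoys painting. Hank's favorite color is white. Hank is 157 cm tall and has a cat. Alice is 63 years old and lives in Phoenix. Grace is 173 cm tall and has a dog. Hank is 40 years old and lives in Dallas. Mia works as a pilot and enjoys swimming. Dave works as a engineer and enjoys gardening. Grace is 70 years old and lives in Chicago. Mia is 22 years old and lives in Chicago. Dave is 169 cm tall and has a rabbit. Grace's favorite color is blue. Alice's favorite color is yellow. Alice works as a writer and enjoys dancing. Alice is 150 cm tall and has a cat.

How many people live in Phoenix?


Count in Phoenix: 1

1


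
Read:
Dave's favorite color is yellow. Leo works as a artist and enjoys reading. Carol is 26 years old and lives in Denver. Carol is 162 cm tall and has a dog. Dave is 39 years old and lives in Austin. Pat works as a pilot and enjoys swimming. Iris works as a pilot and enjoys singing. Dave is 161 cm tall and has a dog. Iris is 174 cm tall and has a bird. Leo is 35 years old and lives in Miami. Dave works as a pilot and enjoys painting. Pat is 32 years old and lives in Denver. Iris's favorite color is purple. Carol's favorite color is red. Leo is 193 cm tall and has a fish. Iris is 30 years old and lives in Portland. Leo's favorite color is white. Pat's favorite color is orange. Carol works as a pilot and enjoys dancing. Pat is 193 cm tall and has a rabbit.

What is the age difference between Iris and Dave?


|30 - 39| = 9

9


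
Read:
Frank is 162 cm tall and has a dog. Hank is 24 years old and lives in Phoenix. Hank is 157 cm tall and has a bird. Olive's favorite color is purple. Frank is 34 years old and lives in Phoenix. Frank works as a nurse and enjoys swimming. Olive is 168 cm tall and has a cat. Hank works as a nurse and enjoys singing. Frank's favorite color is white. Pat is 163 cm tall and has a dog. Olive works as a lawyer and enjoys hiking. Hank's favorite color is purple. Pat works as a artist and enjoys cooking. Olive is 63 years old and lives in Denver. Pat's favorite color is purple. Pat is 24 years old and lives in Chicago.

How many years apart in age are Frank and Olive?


34 vs 63, diff = 29

29


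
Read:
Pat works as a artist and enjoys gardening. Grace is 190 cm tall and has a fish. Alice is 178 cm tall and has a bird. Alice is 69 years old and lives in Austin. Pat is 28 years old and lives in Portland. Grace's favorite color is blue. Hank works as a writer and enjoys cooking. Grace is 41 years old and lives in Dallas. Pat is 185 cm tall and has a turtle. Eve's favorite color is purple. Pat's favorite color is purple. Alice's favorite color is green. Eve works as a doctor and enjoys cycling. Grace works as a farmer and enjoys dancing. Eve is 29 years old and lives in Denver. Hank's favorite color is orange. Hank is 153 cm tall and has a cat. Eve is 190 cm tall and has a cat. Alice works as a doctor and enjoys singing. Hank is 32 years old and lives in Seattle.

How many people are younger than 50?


Filter: 4

4


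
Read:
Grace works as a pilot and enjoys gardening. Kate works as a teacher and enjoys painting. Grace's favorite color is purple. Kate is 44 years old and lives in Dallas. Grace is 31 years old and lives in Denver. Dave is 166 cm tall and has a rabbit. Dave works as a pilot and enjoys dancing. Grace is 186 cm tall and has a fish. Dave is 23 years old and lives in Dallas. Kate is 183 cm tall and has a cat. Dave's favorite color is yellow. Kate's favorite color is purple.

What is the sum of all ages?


44+23+31 = 98

98


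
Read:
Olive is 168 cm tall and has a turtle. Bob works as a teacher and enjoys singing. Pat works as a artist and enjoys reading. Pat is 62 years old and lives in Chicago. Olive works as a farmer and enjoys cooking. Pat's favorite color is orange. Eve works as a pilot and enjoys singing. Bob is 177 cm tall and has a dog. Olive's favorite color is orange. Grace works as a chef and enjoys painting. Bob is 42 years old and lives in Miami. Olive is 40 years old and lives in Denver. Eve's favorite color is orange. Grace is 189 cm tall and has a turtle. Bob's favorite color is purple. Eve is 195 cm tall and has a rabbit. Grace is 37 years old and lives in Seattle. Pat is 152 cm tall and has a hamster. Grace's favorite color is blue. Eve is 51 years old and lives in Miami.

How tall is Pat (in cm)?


Pat is 152 cm tall

152


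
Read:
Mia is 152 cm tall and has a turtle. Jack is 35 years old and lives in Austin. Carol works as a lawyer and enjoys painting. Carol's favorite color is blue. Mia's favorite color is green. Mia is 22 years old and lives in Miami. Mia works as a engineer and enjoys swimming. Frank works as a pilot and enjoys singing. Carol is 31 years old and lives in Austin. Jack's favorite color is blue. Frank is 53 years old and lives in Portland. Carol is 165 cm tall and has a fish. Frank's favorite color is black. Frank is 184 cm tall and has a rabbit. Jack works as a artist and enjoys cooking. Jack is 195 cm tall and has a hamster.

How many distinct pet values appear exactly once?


Unique pet values: 4

4


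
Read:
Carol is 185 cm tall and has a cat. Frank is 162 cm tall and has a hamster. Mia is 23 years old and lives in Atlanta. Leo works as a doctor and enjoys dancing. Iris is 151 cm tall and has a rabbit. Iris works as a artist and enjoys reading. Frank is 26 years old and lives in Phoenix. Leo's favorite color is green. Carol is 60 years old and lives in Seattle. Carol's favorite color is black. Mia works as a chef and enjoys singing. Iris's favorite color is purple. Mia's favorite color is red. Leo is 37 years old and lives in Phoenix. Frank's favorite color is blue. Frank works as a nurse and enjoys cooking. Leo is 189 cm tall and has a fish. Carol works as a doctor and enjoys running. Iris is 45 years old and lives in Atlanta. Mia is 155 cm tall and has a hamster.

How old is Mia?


Mia is 23 years old

23


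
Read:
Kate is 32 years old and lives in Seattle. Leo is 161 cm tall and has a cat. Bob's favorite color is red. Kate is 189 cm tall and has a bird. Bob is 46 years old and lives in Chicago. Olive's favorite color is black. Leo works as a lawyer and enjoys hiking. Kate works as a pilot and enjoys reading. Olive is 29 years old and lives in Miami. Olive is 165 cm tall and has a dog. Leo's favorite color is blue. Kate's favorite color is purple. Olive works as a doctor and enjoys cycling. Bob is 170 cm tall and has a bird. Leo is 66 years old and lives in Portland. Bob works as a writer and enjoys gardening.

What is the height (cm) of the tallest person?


Tallest: Kate at 189 cm

189


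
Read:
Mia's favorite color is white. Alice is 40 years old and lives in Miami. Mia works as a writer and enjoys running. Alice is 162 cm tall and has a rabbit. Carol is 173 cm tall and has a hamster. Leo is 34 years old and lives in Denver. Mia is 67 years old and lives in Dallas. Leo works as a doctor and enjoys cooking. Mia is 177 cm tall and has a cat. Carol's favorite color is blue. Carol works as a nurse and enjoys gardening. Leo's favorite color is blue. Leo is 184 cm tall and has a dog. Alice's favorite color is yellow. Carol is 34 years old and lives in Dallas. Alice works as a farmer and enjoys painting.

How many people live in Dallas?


Count in Dallas: 2

2


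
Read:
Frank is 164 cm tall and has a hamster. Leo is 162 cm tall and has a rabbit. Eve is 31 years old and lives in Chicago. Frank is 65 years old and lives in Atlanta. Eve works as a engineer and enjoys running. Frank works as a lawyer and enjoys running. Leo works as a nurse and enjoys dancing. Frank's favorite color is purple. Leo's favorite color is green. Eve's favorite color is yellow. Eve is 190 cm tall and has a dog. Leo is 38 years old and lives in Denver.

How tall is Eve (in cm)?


Eve is 190 cm tall

190


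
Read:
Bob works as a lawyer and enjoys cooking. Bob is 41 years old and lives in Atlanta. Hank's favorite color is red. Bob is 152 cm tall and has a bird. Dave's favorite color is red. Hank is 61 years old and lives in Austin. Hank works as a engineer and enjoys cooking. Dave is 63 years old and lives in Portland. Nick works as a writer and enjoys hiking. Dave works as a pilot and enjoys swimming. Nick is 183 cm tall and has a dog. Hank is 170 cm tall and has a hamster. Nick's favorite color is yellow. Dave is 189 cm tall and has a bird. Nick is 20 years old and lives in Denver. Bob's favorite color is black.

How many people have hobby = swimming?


Count: 1

1


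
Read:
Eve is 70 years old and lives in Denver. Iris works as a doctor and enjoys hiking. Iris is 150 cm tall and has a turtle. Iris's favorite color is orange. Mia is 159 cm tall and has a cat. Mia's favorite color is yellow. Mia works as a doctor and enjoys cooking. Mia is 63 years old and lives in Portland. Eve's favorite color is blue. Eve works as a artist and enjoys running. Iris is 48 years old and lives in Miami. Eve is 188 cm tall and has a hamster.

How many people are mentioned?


People: Mia, Eve, Iris. Count = 3

3


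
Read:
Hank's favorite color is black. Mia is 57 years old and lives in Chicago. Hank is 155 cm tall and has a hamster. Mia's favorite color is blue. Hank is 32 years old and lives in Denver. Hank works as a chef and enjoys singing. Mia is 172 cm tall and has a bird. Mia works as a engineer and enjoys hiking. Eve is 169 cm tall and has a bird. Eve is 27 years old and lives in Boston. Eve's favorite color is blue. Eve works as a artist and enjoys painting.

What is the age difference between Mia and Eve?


|57 - 27| = 30

30


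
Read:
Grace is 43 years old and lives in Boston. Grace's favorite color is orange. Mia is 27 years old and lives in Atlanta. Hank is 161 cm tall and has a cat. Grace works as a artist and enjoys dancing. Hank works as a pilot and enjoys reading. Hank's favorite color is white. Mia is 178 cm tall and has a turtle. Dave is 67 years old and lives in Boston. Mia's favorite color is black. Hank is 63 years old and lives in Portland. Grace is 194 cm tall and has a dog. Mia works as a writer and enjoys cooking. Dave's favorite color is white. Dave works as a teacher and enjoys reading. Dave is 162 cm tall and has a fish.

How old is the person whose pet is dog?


Person with pet=dog is Grace, age 43

43


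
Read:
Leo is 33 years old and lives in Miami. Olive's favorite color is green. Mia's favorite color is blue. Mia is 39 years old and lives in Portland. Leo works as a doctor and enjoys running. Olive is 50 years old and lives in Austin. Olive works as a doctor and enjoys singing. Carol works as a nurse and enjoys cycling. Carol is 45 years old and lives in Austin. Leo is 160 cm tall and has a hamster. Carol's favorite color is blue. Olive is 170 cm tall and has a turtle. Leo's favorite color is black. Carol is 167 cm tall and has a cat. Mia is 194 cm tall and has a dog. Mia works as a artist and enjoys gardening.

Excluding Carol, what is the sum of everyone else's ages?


Sum (excluding Carol): 122

122


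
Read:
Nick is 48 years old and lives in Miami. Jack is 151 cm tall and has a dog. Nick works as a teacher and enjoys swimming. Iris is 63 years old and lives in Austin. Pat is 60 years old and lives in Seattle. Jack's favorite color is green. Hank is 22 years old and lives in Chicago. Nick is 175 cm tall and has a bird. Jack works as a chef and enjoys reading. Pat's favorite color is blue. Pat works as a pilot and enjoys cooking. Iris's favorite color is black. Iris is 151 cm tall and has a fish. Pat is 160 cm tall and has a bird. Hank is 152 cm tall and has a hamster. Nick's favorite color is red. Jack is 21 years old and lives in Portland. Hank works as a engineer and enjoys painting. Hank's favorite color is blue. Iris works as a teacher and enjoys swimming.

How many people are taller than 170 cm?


Taller than 170: 1

1


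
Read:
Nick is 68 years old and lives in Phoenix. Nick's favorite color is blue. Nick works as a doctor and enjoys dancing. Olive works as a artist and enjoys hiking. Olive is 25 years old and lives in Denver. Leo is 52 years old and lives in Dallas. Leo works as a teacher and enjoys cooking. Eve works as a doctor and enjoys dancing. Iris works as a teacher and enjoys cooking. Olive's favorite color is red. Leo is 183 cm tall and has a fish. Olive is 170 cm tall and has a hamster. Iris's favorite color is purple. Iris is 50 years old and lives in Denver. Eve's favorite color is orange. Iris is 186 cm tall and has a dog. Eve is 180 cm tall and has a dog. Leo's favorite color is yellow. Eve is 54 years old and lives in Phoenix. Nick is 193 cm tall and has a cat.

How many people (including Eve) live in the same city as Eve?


Eve lives in Phoenix. Count = 2

2


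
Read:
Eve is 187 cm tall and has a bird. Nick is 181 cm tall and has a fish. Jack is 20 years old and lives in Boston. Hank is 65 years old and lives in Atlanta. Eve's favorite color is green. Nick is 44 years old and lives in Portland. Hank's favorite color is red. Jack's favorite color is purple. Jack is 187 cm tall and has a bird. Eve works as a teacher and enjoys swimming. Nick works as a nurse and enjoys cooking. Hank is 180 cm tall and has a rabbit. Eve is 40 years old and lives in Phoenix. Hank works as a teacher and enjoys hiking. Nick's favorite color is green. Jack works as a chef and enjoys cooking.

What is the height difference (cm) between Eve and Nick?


|187 - 181| = 6

6


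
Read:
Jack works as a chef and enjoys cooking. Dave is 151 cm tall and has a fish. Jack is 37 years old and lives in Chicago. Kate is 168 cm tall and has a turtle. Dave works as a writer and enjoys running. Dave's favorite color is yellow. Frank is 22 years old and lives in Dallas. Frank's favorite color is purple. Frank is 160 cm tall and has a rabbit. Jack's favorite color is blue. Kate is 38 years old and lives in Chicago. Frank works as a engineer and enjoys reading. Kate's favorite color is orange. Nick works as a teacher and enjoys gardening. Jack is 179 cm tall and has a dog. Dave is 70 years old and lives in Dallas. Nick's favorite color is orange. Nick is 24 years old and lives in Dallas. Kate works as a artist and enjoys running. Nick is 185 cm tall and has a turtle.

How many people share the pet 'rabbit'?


Count: 1

1


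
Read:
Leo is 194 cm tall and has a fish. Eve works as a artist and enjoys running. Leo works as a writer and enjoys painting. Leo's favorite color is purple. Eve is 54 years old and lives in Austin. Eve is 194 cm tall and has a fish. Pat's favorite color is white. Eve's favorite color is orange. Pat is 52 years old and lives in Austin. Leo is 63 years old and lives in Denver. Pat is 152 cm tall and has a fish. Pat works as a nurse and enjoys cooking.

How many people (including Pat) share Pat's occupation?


Pat is a nurse. Count = 1

1


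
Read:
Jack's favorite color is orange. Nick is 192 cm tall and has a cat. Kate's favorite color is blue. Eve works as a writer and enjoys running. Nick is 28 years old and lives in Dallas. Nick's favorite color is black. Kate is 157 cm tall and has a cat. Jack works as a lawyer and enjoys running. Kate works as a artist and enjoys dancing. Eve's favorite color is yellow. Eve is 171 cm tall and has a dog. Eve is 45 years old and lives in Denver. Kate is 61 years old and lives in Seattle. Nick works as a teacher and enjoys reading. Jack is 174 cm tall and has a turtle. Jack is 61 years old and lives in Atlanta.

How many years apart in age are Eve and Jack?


45 vs 61, diff = 16

16


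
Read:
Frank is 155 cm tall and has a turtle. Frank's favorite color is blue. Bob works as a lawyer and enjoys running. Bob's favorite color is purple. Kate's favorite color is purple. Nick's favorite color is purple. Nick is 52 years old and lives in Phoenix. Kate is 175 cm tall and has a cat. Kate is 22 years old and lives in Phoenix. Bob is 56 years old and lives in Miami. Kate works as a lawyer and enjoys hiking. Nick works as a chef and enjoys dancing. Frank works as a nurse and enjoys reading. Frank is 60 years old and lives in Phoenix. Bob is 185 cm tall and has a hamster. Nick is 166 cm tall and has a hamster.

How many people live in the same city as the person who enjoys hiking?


Person with hobby hiking is Kate, city Phoenix. Count = 3

3


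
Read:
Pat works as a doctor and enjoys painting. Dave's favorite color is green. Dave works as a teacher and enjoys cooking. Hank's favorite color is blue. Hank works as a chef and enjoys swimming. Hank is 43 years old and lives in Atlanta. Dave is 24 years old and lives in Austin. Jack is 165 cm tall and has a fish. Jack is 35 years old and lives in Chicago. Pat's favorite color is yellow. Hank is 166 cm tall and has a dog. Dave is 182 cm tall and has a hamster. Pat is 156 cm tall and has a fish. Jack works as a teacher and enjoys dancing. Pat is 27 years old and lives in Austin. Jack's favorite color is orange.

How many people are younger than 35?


Filter: 2

2


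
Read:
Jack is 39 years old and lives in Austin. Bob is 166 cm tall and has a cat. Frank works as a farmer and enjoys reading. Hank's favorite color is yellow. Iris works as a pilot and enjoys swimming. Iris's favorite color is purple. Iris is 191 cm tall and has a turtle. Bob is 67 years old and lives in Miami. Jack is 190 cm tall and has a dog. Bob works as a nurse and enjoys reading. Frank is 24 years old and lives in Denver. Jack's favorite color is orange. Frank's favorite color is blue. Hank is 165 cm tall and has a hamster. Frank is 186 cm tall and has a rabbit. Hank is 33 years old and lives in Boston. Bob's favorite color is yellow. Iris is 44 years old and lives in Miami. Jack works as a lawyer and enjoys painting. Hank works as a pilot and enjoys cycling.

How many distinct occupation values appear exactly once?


Unique occupation values: 3

3


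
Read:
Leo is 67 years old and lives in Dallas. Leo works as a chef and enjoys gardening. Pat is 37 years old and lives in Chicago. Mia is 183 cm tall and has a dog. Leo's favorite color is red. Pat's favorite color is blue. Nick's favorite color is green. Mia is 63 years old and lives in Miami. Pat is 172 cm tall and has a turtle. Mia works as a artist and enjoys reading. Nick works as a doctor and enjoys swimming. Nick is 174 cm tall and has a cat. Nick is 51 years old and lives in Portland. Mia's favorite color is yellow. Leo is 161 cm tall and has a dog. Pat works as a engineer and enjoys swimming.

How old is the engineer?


The engineer is Pat, age 37

37


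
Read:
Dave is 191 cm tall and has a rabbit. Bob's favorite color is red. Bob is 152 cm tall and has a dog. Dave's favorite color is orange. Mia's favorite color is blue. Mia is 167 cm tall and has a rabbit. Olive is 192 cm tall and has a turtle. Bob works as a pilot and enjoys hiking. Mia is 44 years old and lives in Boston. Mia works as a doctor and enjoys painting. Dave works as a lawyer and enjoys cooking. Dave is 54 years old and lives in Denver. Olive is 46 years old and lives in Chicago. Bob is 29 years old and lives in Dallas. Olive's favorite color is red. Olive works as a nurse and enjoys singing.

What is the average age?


Sum=173, n=4, avg=43.25

43.25


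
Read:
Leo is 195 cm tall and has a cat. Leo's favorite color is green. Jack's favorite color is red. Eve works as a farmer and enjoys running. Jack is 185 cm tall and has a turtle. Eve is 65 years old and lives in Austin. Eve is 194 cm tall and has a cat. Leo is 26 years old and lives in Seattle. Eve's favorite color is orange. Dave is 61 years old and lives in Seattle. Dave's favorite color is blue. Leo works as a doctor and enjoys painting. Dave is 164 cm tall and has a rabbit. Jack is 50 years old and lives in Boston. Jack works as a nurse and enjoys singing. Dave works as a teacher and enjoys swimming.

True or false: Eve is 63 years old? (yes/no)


Eve is actually 65. no

no


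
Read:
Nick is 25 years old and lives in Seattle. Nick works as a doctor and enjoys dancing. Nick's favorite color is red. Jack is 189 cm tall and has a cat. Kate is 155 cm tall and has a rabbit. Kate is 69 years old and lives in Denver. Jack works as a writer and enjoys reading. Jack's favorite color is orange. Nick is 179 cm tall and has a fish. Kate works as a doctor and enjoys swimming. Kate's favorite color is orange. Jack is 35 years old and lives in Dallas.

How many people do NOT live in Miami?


Not in Miami: 3

3


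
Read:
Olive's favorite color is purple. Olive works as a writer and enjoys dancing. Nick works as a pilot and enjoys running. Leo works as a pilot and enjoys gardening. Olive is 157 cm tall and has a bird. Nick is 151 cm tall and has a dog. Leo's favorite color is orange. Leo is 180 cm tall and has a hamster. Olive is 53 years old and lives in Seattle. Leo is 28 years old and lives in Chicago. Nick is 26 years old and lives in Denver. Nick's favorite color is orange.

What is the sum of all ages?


53+26+28 = 107

107


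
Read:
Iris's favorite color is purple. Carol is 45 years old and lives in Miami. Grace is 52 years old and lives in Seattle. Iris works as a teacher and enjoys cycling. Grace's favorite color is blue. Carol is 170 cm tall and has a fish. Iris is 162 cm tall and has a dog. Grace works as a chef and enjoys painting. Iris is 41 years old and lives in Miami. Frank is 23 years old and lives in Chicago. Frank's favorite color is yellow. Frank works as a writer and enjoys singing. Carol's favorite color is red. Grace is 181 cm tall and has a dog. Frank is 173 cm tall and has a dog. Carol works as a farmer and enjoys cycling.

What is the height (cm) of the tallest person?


Tallest: Grace at 181 cm

181


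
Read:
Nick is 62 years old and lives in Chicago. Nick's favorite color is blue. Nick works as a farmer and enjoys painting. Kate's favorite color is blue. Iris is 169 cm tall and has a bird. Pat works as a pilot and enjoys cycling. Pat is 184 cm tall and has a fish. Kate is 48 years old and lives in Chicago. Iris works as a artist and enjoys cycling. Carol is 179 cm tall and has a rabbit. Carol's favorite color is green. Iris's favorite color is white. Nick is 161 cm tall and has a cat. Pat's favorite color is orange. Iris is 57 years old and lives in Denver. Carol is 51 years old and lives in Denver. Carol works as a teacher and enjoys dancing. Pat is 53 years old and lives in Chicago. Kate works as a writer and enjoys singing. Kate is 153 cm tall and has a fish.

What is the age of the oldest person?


Oldest: Nick at 62

62


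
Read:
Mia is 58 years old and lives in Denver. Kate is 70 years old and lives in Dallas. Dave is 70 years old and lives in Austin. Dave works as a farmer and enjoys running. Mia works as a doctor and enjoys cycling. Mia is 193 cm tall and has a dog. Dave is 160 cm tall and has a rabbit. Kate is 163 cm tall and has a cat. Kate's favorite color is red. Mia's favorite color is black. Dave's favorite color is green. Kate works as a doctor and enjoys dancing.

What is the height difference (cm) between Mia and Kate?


|193 - 163| = 30

30


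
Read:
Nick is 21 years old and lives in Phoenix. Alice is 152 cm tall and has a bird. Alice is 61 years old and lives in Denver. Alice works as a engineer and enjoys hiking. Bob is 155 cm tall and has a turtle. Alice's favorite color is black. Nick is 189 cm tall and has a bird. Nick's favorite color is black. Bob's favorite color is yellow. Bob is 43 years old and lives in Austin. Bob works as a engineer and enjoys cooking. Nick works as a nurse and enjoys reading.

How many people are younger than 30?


Filter: 1

1


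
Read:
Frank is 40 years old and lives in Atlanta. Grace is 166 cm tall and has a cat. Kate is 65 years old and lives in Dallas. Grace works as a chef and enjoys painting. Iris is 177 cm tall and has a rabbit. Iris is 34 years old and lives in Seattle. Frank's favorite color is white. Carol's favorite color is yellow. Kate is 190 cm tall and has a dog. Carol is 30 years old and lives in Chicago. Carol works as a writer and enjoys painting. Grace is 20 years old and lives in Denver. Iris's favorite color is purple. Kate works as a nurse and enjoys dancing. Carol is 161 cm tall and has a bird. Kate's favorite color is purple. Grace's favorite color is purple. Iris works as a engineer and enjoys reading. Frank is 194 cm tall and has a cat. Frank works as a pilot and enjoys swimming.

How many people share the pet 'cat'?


Count: 2

2


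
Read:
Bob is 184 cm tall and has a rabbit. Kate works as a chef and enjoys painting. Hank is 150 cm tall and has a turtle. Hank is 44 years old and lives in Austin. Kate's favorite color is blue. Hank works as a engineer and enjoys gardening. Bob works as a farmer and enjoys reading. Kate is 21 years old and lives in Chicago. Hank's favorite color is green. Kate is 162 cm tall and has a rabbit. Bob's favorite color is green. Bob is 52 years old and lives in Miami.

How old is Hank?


Hank is 44 years old

44


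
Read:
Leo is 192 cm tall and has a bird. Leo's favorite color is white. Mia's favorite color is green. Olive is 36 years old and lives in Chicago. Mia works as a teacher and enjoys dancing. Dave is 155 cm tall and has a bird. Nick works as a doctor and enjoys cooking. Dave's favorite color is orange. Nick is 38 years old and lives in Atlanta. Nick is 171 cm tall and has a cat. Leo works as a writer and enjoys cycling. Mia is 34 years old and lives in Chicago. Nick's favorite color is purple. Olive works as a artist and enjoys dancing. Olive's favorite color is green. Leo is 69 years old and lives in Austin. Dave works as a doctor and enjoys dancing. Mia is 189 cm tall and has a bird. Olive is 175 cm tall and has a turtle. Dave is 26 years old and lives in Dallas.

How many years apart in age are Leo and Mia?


69 vs 34, diff = 35

35


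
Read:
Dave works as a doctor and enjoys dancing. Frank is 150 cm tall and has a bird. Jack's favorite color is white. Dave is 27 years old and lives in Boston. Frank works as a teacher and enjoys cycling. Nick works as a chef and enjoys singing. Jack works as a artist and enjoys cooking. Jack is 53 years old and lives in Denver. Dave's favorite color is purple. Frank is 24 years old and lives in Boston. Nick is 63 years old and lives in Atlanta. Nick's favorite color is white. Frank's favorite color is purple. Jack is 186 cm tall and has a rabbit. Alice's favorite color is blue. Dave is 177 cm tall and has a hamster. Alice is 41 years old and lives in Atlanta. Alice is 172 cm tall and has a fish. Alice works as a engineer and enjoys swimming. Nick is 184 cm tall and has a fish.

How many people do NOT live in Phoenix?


Not in Phoenix: 5

5


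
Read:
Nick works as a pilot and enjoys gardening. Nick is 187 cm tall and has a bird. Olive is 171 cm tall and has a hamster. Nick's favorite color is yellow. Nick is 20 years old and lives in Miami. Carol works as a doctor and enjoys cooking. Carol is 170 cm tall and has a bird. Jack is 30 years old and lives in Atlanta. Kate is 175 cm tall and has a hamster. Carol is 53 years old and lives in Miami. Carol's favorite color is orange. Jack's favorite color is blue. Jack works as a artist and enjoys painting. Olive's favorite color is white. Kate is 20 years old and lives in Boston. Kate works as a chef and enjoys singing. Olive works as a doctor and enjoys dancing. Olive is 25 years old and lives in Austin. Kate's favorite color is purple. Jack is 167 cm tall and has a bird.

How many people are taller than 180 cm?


Taller than 180: 1

1


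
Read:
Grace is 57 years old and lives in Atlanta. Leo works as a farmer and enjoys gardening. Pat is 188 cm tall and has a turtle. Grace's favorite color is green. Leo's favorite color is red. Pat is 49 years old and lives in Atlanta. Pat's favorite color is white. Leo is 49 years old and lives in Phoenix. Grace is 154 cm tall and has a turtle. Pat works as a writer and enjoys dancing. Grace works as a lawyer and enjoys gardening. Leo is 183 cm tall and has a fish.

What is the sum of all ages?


57+49+49 = 155

155


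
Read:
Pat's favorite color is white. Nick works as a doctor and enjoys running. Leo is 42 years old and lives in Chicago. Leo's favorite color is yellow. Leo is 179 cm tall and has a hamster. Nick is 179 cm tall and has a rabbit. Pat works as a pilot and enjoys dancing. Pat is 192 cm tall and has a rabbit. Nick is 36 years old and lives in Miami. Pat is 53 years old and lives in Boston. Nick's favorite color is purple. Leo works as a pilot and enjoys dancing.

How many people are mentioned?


People: Nick, Leo, Pat. Count = 3

3


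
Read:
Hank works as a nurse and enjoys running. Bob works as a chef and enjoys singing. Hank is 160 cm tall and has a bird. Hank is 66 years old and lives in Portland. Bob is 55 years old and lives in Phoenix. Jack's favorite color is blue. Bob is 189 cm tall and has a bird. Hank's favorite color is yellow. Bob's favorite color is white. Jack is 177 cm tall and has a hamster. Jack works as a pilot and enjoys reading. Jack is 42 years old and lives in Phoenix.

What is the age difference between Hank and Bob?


|66 - 55| = 11

11


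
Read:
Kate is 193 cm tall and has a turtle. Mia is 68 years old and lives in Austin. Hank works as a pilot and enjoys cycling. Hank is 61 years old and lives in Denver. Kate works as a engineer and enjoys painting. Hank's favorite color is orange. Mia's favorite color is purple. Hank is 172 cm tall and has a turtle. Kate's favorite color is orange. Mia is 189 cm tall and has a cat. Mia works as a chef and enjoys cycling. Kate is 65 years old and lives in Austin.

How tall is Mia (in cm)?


Mia is 189 cm tall

189


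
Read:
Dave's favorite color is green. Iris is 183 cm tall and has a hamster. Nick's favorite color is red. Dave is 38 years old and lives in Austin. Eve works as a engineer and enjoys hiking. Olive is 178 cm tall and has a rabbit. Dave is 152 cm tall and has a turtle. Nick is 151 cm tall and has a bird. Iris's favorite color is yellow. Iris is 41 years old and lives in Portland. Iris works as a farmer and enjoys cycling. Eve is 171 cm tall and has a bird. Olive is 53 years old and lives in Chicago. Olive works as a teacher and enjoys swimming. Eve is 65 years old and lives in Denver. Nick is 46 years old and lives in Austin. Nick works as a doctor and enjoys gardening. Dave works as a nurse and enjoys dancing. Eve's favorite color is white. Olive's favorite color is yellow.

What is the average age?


Sum=243, n=5, avg=48.6

48.6


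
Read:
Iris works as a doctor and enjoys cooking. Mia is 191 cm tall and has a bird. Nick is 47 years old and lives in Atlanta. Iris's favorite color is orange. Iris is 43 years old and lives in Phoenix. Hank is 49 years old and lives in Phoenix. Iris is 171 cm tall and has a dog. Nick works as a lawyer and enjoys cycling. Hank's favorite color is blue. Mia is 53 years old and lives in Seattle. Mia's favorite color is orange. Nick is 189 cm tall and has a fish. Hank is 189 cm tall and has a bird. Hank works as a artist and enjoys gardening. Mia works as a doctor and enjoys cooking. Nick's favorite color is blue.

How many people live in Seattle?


Count in Seattle: 1

1


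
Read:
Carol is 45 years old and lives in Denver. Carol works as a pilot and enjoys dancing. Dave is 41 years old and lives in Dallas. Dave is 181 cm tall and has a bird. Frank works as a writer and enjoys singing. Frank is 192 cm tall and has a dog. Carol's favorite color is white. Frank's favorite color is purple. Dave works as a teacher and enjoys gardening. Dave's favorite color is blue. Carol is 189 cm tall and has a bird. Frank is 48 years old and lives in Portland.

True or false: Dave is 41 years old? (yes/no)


Dave is actually 41. yes

yes


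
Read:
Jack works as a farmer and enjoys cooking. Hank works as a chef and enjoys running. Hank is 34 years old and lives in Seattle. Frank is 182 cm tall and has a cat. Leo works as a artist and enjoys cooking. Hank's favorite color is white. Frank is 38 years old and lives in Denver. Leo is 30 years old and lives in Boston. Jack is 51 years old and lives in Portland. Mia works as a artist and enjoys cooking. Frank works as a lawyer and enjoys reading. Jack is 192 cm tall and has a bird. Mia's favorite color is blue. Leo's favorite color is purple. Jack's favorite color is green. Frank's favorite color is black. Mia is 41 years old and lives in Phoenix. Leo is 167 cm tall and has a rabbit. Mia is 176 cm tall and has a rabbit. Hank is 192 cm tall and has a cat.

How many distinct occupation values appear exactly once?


Unique occupation values: 3

3


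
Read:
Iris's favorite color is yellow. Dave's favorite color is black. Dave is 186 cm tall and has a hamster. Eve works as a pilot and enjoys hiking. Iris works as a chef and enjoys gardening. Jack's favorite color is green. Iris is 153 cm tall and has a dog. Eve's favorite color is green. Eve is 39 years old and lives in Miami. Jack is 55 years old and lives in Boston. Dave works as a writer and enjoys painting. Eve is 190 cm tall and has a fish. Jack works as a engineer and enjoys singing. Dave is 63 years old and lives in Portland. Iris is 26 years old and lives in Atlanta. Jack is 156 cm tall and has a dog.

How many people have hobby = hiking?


Count: 1

1


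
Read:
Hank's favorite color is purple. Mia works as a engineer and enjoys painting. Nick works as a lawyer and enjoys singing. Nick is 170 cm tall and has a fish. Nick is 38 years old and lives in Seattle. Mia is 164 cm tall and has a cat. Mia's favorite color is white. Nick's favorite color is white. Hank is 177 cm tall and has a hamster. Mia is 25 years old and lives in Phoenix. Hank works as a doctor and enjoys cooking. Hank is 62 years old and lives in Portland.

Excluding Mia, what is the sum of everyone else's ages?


Sum (excluding Mia): 100

100


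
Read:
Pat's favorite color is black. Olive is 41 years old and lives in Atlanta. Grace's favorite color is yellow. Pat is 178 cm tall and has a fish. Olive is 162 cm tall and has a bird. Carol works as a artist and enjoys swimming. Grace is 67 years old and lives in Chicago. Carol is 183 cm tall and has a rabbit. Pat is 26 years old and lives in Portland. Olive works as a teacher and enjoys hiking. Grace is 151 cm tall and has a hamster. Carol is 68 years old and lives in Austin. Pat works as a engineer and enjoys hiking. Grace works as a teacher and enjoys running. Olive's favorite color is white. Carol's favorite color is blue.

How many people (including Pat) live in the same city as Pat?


Pat lives in Portland. Count = 1

1


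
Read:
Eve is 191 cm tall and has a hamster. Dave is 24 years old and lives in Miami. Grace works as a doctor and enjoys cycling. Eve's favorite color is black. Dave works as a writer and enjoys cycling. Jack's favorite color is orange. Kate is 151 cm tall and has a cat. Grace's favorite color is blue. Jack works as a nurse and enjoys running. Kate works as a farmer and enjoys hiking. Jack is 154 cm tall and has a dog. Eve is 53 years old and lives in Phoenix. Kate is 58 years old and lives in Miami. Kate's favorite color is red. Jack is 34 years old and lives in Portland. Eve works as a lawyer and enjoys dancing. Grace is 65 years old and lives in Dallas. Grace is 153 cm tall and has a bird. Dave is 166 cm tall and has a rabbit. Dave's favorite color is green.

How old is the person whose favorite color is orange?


Person with favorite color=orange is Jack, age 34

34
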